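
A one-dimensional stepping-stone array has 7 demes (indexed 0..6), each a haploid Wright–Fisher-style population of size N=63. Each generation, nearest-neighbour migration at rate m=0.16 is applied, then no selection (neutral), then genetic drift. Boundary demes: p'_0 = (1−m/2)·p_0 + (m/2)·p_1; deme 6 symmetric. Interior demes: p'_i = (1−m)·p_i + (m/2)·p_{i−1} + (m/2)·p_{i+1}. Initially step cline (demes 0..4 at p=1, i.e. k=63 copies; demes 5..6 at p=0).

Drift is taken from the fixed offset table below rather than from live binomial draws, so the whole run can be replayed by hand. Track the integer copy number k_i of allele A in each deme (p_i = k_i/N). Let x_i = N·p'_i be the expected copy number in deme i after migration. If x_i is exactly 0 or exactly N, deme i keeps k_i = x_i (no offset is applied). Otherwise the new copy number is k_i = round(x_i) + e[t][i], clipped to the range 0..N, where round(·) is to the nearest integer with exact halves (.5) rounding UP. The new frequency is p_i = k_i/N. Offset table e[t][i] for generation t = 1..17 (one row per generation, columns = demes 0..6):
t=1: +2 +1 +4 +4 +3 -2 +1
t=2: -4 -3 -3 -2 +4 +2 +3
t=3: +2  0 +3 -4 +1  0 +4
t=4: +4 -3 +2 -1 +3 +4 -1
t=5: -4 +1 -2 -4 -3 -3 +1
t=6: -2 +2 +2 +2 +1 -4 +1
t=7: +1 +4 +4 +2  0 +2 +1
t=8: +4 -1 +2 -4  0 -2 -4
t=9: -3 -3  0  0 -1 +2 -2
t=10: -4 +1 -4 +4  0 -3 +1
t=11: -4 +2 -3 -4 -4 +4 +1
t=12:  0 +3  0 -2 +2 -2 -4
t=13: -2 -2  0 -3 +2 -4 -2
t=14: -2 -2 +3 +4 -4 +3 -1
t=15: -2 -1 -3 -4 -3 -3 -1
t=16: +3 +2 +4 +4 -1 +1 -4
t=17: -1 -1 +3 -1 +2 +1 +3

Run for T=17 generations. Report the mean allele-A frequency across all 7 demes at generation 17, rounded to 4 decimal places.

0.6644

t=0: k=[63 63 63 63 63 0 0]
t=1: x=[63.0000 63.0000 63.0000 63.0000 57.9600 5.0400 0.0000] k=[63 63 63 63 61 3 0]
t=2: x=[63.0000 63.0000 63.0000 62.8400 56.5200 7.4000 0.2400] k=[63 63 63 61 61 9 3]
t=3: x=[63.0000 63.0000 62.8400 61.1600 56.8400 12.6800 3.4800] k=[63 63 63 57 58 13 7]
t=4: x=[63.0000 63.0000 62.5200 57.5600 54.3200 16.1200 7.4800] k=[63 63 63 57 57 20 6]
t=5: x=[63.0000 63.0000 62.5200 57.4800 54.0400 21.8400 7.1200] k=[63 63 61 53 51 19 8]
t=6: x=[63.0000 62.8400 60.5200 53.4800 48.6000 20.6800 8.8800] k=[63 63 63 55 50 17 10]
t=7: x=[63.0000 63.0000 62.3600 55.2400 47.7600 19.0800 10.5600] k=[63 63 63 57 48 21 12]
t=8: x=[63.0000 63.0000 62.5200 56.7600 46.5600 22.4400 12.7200] k=[63 63 63 53 47 20 9]
t=9: x=[63.0000 63.0000 62.2000 53.3200 45.3200 21.2800 9.8800] k=[63 63 62 53 44 23 8]
t=10: x=[63.0000 62.9200 61.3600 53.0000 43.0400 23.4800 9.2000] k=[63 63 57 57 43 20 10]
t=11: x=[63.0000 62.5200 57.4800 55.8800 42.2800 21.0400 10.8000] k=[63 63 54 52 38 25 12]
t=12: x=[63.0000 62.2800 54.5600 51.0400 38.0800 25.0000 13.0400] k=[63 63 55 49 40 23 9]
t=13: x=[63.0000 62.3600 55.1600 48.7600 39.3600 23.2400 10.1200] k=[63 60 55 46 41 19 8]
t=14: x=[62.7600 59.8400 54.6800 46.3200 39.6400 19.8800 8.8800] k=[61 58 58 50 36 23 8]
t=15: x=[60.7600 58.2400 57.3600 49.5200 36.0800 22.8400 9.2000] k=[59 57 54 46 33 20 8]
t=16: x=[58.8400 56.9200 53.6000 45.6000 33.0000 20.0800 8.9600] k=[62 59 58 50 32 21 5]
t=17: x=[61.7600 59.1600 57.4400 49.2000 32.5600 20.6000 6.2800] k=[61 58 60 48 35 22 9]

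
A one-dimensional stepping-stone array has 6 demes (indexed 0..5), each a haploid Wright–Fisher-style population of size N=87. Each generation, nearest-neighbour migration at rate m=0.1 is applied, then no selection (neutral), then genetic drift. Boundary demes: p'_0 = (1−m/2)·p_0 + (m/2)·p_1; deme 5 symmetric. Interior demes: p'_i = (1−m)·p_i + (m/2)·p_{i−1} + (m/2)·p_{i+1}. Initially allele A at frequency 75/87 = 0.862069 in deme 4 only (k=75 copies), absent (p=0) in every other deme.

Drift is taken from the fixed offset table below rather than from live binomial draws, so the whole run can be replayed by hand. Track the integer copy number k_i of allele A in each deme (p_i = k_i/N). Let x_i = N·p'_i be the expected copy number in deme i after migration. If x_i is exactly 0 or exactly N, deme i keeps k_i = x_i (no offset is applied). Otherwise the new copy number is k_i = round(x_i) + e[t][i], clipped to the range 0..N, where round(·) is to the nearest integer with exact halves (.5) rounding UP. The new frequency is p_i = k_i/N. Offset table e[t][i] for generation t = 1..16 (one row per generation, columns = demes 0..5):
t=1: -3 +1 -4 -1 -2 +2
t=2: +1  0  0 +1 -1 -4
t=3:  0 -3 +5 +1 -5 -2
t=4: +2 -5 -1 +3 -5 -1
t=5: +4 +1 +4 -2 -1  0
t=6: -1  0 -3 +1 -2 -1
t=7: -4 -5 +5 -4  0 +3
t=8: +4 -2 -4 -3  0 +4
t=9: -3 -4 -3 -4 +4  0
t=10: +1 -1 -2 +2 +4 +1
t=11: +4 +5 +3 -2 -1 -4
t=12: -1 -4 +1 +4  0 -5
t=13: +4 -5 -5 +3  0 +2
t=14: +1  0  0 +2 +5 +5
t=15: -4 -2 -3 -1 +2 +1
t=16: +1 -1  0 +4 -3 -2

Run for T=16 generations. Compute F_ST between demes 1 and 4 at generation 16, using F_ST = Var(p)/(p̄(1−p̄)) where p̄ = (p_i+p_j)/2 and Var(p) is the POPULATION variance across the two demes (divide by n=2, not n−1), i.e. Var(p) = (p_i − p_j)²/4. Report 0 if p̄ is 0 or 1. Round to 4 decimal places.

t=0: k=[0 0 0 0 75 0]
t=1: x=[0.0000 0.0000 0.0000 3.7500 67.5000 3.7500] k=[0 0 0 3 66 6]
t=2: x=[0.0000 0.0000 0.1500 6.0000 59.8500 9.0000] k=[0 0 0 7 59 5]
t=3: x=[0.0000 0.0000 0.3500 9.2500 53.7000 7.7000] k=[0 0 5 10 49 6]
t=4: x=[0.0000 0.2500 5.0000 11.7000 44.9000 8.1500] k=[0 0 4 15 40 7]
t=5: x=[0.0000 0.2000 4.3500 15.7000 37.1000 8.6500] k=[0 1 8 14 36 9]
t=6: x=[0.0500 1.3000 7.9500 14.8000 33.5500 10.3500] k=[0 1 5 16 32 9]
t=7: x=[0.0500 1.1500 5.3500 16.2500 30.0500 10.1500] k=[0 0 10 12 30 13]
t=8: x=[0.0000 0.5000 9.6000 12.8000 28.2500 13.8500] k=[0 0 6 10 28 18]
t=9: x=[0.0000 0.3000 5.9000 10.7000 26.6000 18.5000] k=[0 0 3 7 31 19]
t=10: x=[0.0000 0.1500 3.0500 8.0000 29.2000 19.6000] k=[0 0 1 10 33 21]
t=11: x=[0.0000 0.0500 1.4000 10.7000 31.2500 21.6000] k=[0 5 4 9 30 18]
t=12: x=[0.2500 4.7000 4.3000 9.8000 28.3500 18.6000] k=[0 1 5 14 28 14]
t=13: x=[0.0500 1.1500 5.2500 14.2500 26.6000 14.7000] k=[4 0 0 17 27 17]
t=14: x=[3.8000 0.2000 0.8500 16.6500 26.0000 17.5000] k=[5 0 1 19 31 23]
t=15: x=[4.7500 0.3000 1.8500 18.7000 30.0000 23.4000] k=[1 0 0 18 32 24]
t=16: x=[0.9500 0.0500 0.9000 17.8000 30.9000 24.4000] k=[2 0 1 22 28 22]

0.1918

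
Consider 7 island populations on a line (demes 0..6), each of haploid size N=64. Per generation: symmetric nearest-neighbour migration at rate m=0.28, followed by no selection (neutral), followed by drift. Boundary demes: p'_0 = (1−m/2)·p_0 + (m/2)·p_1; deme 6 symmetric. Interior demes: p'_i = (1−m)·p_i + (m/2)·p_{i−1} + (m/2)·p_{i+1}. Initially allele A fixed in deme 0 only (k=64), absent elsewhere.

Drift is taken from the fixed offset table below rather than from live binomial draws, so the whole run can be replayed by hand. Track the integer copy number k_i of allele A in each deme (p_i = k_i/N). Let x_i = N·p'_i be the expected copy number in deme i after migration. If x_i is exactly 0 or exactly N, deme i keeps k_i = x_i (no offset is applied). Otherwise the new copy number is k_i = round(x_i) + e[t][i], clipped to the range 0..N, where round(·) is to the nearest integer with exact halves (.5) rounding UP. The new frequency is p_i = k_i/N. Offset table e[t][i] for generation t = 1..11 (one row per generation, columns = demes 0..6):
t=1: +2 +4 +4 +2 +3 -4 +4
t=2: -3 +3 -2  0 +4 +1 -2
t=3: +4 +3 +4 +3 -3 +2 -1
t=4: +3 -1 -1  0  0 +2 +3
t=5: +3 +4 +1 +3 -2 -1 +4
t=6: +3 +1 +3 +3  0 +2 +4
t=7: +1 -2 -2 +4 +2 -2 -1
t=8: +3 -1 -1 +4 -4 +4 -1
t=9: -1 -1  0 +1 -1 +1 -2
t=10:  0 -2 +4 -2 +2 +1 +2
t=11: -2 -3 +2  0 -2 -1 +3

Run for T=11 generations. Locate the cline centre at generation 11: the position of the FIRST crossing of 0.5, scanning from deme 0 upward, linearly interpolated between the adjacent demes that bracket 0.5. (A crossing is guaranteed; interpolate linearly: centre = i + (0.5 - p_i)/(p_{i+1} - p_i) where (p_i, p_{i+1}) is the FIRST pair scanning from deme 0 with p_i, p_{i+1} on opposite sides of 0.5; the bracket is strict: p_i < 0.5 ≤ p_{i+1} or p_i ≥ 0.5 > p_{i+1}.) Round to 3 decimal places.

t=0: k=[64 0 0 0 0 0 0]
t=1: x=[55.0400 8.9600 0.0000 0.0000 0.0000 0.0000 0.0000] k=[57 13 0 0 0 0 0]
t=2: x=[50.8400 17.3400 1.8200 0.0000 0.0000 0.0000 0.0000] k=[48 20 0 0 0 0 0]
t=3: x=[44.0800 21.1200 2.8000 0.0000 0.0000 0.0000 0.0000] k=[48 24 7 0 0 0 0]
t=4: x=[44.6400 24.9800 8.4000 0.9800 0.0000 0.0000 0.0000] k=[48 24 7 1 0 0 0]
t=5: x=[44.6400 24.9800 8.5400 1.7000 0.1400 0.0000 0.0000] k=[48 29 10 5 0 0 0]
t=6: x=[45.3400 29.0000 11.9600 5.0000 0.7000 0.0000 0.0000] k=[48 30 15 8 1 0 0]
t=7: x=[45.4800 30.4200 16.1200 8.0000 1.8400 0.1400 0.0000] k=[46 28 14 12 4 0 0]
t=8: x=[43.4800 28.5600 15.6800 11.1600 4.5600 0.5600 0.0000] k=[46 28 15 15 1 5 0]
t=9: x=[43.4800 28.7000 16.8200 13.0400 3.5200 3.7400 0.7000] k=[42 28 17 14 3 5 0]
t=10: x=[40.0400 28.4200 18.1200 12.8800 4.8200 4.0200 0.7000] k=[40 26 22 11 7 5 3]
t=11: x=[38.0400 27.4000 21.0200 11.9800 7.2800 5.0000 3.2800] k=[36 24 23 12 5 4 6]

0.333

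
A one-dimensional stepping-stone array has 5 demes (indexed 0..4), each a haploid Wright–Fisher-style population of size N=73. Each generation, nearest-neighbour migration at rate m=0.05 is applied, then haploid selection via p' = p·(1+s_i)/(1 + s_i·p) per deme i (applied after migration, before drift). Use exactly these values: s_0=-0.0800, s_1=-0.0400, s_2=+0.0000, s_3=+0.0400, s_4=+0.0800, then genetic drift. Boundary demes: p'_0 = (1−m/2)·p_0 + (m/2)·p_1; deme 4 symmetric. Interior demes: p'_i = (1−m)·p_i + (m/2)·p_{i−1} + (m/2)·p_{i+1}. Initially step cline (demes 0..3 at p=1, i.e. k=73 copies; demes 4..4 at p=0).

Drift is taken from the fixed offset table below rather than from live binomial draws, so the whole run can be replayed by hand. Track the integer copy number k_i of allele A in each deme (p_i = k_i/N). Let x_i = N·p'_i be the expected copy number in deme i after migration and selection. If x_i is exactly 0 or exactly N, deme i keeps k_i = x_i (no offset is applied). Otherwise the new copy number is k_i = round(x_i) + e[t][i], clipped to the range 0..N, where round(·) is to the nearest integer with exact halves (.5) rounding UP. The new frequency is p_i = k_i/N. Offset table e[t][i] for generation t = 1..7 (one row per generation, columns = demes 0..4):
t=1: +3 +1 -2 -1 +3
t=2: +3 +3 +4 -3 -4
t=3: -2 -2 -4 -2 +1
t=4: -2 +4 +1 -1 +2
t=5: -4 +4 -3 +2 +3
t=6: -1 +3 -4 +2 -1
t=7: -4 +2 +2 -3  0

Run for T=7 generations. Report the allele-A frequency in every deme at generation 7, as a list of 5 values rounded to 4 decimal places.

[1.0000, 1.0000, 0.8904, 0.8082, 0.2466]

t=0: k=[73 73 73 73 0]
t=1: x=[73.0000 73.0000 73.0000 71.2435 1.9671] k=[73 73 73 70 5]
t=2: x=[73.0000 73.0000 72.9250 68.6145 7.1034] k=[73 73 73 66 3]
t=3: x=[73.0000 73.0000 72.8250 64.8872 4.9164] k=[73 73 69 63 6]
t=4: x=[73.0000 72.8958 68.9500 62.0939 7.9543] k=[73 73 70 61 10]
t=5: x=[73.0000 72.9219 69.8500 60.3650 12.0284] k=[73 73 67 62 15]
t=6: x=[73.0000 72.8438 67.0250 61.3394 17.1647] k=[73 73 63 63 16]
t=7: x=[73.0000 72.7396 63.2500 62.1912 18.2063] k=[73 73 65 59 18]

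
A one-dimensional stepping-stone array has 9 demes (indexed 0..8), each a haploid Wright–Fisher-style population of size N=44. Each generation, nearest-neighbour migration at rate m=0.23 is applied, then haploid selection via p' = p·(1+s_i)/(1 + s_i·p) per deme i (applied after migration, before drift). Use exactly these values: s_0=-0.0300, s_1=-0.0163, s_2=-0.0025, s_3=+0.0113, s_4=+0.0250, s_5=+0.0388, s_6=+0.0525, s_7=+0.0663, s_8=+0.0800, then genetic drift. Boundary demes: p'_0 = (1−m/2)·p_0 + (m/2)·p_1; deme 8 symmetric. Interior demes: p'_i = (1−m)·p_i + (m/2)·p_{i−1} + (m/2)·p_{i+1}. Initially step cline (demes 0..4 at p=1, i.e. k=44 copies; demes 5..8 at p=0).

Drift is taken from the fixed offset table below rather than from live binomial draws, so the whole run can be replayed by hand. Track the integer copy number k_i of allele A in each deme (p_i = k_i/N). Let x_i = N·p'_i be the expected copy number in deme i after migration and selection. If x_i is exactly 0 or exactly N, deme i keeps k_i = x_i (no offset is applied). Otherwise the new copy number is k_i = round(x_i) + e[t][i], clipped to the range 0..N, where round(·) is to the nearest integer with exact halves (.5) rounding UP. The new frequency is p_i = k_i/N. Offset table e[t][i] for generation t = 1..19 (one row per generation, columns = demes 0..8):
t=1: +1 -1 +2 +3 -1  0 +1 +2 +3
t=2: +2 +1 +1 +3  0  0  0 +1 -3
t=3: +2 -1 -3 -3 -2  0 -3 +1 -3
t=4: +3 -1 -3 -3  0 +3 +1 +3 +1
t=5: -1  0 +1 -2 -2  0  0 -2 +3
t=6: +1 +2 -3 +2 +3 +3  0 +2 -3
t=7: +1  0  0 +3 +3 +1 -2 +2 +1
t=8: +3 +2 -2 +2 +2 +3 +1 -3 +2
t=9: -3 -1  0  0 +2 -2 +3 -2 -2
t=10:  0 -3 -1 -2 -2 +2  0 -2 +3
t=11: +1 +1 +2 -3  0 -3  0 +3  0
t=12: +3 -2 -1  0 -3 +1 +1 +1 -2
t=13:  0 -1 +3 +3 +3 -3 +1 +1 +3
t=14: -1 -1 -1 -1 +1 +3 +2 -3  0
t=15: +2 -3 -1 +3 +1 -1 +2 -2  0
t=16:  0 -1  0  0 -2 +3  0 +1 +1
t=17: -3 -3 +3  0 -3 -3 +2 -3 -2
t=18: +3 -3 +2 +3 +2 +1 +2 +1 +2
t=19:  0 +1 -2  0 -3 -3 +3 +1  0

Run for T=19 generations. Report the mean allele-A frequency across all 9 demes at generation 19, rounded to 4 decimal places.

t=0: k=[44 44 44 44 44 0 0 0 0]
t=1: x=[44.0000 44.0000 44.0000 44.0000 39.0495 5.2330 0.0000 0.0000 0.0000] k=[44 44 44 44 38 5 0 0 0]
t=2: x=[44.0000 44.0000 44.0000 43.3176 35.0720 8.4775 0.6048 0.0000 0.0000] k=[44 44 44 44 35 8 1 0 0]
t=3: x=[44.0000 44.0000 44.0000 42.9763 33.1333 10.6033 1.7751 0.1226 0.0000] k=[44 44 44 40 31 11 0 1 0]
t=4: x=[44.0000 44.0000 43.5389 39.4709 29.9720 12.3707 1.4501 0.8201 0.1242] k=[44 44 41 36 30 15 2 4 1]
t=5: x=[44.0000 43.6493 40.7625 35.9591 29.2084 15.6113 3.9032 3.6333 1.4491] k=[44 44 42 34 27 16 4 2 4]
t=6: x=[44.0000 43.7662 41.3037 34.2009 26.7994 16.2734 5.3873 2.6134 4.0439] k=[44 44 38 36 30 19 5 5 1]
t=7: x=[44.0000 43.2987 38.4479 35.6165 29.6647 19.0652 6.9026 4.8081 1.5726] k=[44 43 38 39 33 20 5 7 3]
t=8: x=[43.8815 42.5166 38.6783 38.2514 32.4071 20.1852 7.2599 6.6650 3.7134] k=[44 44 37 40 34 23 8 4 6]
t=9: x=[44.0000 43.1819 38.1373 39.0149 33.6221 22.9582 9.6448 4.9659 6.1669] k=[44 42 38 39 36 21 13 3 4]
t=10: x=[43.7629 41.7350 38.5631 38.5935 34.8009 22.2237 13.2387 4.5187 4.1664] k=[44 39 38 37 33 24 13 3 7]
t=11: x=[43.4075 39.3926 37.9870 36.7235 32.6344 24.1853 13.5909 4.8817 6.9802] k=[44 40 40 34 33 21 14 8 7]
t=12: x=[43.5259 40.4061 39.2995 34.6580 31.9522 21.9937 14.6100 9.0269 7.5861] k=[44 38 38 35 29 23 16 10 6]
t=13: x=[43.2890 38.6128 37.6414 34.7374 29.2432 23.3027 16.6411 10.7427 6.8958] k=[43 38 41 38 32 20 18 12 10]
t=14: x=[42.3781 38.8457 40.3015 37.7158 31.5318 21.5684 18.0824 13.0412 10.8467] k=[41 38 39 37 33 25 20 10 11]
t=15: x=[40.5596 38.3799 38.6432 36.8376 32.7480 25.7528 19.9817 11.8114 11.5277] k=[43 35 38 40 34 25 22 10 12]
t=16: x=[42.0233 36.1597 37.8718 39.1289 33.8491 26.0956 21.5272 12.1669 12.4453] k=[42 35 38 39 32 29 22 13 13]
t=17: x=[41.1139 36.0434 37.7566 38.1373 32.6690 28.9195 22.3328 14.6556 13.7158] k=[38 33 41 38 30 26 24 12 12]
t=18: x=[37.2528 34.3720 39.7253 37.4876 30.6903 26.6317 23.4113 13.9851 12.6833] k=[40 31 42 40 33 28 25 15 15]
t=19: x=[38.8276 33.1664 40.4969 39.4709 33.4296 28.6130 24.7507 16.8116 15.7699] k=[39 34 38 39 30 26 28 18 16]

0.6768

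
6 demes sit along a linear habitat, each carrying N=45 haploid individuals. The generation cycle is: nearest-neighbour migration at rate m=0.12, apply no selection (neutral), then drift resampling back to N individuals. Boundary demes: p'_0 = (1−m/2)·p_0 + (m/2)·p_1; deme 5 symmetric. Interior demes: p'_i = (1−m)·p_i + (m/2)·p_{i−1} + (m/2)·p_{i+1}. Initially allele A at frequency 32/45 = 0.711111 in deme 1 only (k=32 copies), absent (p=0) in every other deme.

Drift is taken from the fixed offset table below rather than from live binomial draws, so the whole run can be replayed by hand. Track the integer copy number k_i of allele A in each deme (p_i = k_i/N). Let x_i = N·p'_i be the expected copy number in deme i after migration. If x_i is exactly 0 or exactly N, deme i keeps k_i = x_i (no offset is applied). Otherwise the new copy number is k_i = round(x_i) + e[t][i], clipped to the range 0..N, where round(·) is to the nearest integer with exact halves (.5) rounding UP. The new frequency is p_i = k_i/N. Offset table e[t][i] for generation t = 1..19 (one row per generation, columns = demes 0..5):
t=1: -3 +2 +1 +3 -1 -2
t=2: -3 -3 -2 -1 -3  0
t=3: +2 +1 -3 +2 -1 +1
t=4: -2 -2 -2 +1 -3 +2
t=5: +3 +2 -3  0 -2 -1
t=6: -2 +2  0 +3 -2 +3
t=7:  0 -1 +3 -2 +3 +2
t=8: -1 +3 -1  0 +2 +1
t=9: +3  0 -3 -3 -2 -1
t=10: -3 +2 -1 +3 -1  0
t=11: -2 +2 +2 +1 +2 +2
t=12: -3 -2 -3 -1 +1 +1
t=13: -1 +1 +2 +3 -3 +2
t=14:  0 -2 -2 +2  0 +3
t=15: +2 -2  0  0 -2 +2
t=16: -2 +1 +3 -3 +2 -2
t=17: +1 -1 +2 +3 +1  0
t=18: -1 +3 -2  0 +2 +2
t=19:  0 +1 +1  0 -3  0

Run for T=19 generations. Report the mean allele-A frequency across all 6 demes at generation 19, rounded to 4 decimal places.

0.1741

t=0: k=[0 32 0 0 0 0]
t=1: x=[1.9200 28.1600 1.9200 0.0000 0.0000 0.0000] k=[0 30 3 0 0 0]
t=2: x=[1.8000 26.5800 4.4400 0.1800 0.0000 0.0000] k=[0 24 2 0 0 0]
t=3: x=[1.4400 21.2400 3.2000 0.1200 0.0000 0.0000] k=[3 22 0 2 0 0]
t=4: x=[4.1400 19.5400 1.4400 1.7600 0.1200 0.0000] k=[2 18 0 3 0 0]
t=5: x=[2.9600 15.9600 1.2600 2.6400 0.1800 0.0000] k=[6 18 0 3 0 0]
t=6: x=[6.7200 16.2000 1.2600 2.6400 0.1800 0.0000] k=[5 18 1 6 0 0]
t=7: x=[5.7800 16.2000 2.3200 5.3400 0.3600 0.0000] k=[6 15 5 3 3 0]
t=8: x=[6.5400 13.8600 5.4800 3.1200 2.8200 0.1800] k=[6 17 4 3 5 1]
t=9: x=[6.6600 15.5600 4.7200 3.1800 4.6400 1.2400] k=[10 16 2 0 3 0]
t=10: x=[10.3600 14.8000 2.7200 0.3000 2.6400 0.1800] k=[7 17 2 3 2 0]
t=11: x=[7.6000 15.5000 2.9600 2.8800 1.9400 0.1200] k=[6 18 5 4 4 2]
t=12: x=[6.7200 16.5000 5.7200 4.0600 3.8800 2.1200] k=[4 15 3 3 5 3]
t=13: x=[4.6600 13.6200 3.7200 3.1200 4.7600 3.1200] k=[4 15 6 6 2 5]
t=14: x=[4.6600 13.8000 6.5400 5.7600 2.4200 4.8200] k=[5 12 5 8 2 8]
t=15: x=[5.4200 11.1600 5.6000 7.4600 2.7200 7.6400] k=[7 9 6 7 1 10]
t=16: x=[7.1200 8.7000 6.2400 6.5800 1.9000 9.4600] k=[5 10 9 4 4 7]
t=17: x=[5.3000 9.6400 8.7600 4.3000 4.1800 6.8200] k=[6 9 11 7 5 7]
t=18: x=[6.1800 8.9400 10.6400 7.1200 5.2400 6.8800] k=[5 12 9 7 7 9]
t=19: x=[5.4200 11.4000 9.0600 7.1200 7.1200 8.8800] k=[5 12 10 7 4 9]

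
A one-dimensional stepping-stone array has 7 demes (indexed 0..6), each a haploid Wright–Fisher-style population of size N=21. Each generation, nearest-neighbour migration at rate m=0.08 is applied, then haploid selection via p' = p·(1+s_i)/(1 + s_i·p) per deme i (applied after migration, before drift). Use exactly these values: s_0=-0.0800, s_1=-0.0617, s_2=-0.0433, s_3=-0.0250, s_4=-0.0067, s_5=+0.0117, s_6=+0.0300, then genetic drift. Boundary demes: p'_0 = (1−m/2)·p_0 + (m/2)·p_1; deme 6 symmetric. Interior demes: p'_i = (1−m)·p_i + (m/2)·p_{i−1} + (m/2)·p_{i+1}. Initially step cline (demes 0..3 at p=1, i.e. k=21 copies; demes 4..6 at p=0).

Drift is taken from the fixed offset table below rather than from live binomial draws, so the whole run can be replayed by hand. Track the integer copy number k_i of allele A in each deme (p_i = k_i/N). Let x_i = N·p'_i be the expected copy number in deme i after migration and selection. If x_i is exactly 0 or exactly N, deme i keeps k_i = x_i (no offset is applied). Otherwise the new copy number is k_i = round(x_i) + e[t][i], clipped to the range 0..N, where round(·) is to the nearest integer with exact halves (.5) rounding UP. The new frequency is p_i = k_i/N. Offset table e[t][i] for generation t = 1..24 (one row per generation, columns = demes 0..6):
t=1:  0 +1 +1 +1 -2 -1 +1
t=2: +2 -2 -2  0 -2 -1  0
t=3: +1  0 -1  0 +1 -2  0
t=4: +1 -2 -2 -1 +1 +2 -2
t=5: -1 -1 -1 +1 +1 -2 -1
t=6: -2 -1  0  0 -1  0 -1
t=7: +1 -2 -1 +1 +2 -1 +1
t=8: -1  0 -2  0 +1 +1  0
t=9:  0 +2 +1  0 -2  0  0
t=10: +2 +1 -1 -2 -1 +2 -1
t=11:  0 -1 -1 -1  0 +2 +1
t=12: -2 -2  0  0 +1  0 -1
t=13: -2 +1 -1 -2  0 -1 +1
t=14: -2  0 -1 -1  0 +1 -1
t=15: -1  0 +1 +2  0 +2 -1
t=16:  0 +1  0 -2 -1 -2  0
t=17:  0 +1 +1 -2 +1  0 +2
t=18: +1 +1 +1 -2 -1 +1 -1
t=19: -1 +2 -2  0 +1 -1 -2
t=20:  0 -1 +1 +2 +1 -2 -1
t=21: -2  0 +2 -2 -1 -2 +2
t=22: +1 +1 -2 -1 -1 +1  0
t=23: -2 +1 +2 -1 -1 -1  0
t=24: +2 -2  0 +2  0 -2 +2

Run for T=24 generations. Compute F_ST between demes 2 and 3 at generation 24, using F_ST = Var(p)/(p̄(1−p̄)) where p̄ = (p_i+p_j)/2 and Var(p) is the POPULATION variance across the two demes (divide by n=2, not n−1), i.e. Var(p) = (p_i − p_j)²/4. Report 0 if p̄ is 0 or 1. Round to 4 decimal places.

0.1906

t=0: k=[21 21 21 21 0 0 0]
t=1: x=[21.0000 21.0000 21.0000 20.1393 0.8346 0.0000 0.0000] k=[21 21 21 21 0 0 0]
t=2: x=[21.0000 21.0000 21.0000 20.1393 0.8346 0.0000 0.0000] k=[21 21 21 20 0 0 0]
t=3: x=[21.0000 21.0000 20.9582 19.1987 0.7948 0.0000 0.0000] k=[21 21 20 19 2 0 0]
t=4: x=[21.0000 20.9574 19.9570 18.3010 2.5847 0.0809 0.0000] k=[21 19 18 17 4 2 0]
t=5: x=[20.9131 18.9239 17.8844 16.4301 4.4165 2.0211 0.0824] k=[20 18 17 17 5 0 0]
t=6: x=[19.8313 17.8743 16.8958 16.4301 5.2535 0.2023 0.0000] k=[18 17 17 16 4 0 0]
t=7: x=[17.7367 16.8313 16.8136 15.4573 4.2970 0.1619 0.0000] k=[19 15 16 16 6 0 0]
t=8: x=[18.6730 14.9289 15.7885 15.4978 6.1308 0.2428 0.0000] k=[18 15 14 15 7 1 0]
t=9: x=[17.6519 14.8055 13.8731 14.5272 7.0485 1.2132 0.0412] k=[18 17 15 15 5 1 0]
t=10: x=[17.7367 16.7481 14.8900 14.4868 5.2136 1.1324 0.0412] k=[20 18 14 12 4 3 0]
t=11: x=[19.8313 17.7488 13.8731 11.6288 4.2571 2.9494 0.1236] k=[20 17 13 11 4 5 1]
t=12: x=[19.7882 16.7481 12.8605 10.6671 4.2970 4.8432 1.1928] k=[18 15 13 11 5 5 0]
t=13: x=[17.6519 14.7645 12.7797 10.7072 5.2136 4.8432 0.2059] k=[16 16 12 9 5 4 1]
t=14: x=[15.6755 15.5881 11.8119 8.8302 5.0940 3.9572 1.1518] k=[14 16 11 8 5 5 0]
t=15: x=[13.6878 15.4643 10.8481 7.8750 5.0940 4.8432 0.2059] k=[13 15 12 10 5 7 0]
t=16: x=[12.6647 14.5181 11.8119 9.7477 5.2535 6.6929 0.2883] k=[13 16 12 8 4 5 0]
t=17: x=[12.7054 15.4643 11.7717 7.8750 4.1775 4.8030 0.2059] k=[13 16 13 6 5 5 2]
t=18: x=[12.7054 15.5056 12.6181 6.1295 5.0143 4.9237 2.1770] k=[14 17 14 4 4 6 1]
t=19: x=[13.7289 16.5404 13.5081 4.3126 4.0579 5.7685 1.2339] k=[13 19 12 4 5 5 0]
t=20: x=[12.8278 18.3353 11.7314 4.2732 4.9346 4.8432 0.2059] k=[13 17 13 6 6 3 0]
t=21: x=[12.7462 16.4574 12.6585 6.1691 5.8516 3.0300 0.1236] k=[11 16 15 4 5 1 2]
t=22: x=[10.7632 15.5056 14.4014 4.3914 4.7752 1.2132 2.0132] k=[12 17 12 3 4 2 2]
t=23: x=[11.7711 16.3744 11.6108 3.3285 3.8588 2.1019 2.0541] k=[10 17 14 2 3 1 2]
t=24: x=[9.8431 16.3744 13.4270 2.4644 2.8633 1.1324 2.0132] k=[12 14 13 4 3 0 4]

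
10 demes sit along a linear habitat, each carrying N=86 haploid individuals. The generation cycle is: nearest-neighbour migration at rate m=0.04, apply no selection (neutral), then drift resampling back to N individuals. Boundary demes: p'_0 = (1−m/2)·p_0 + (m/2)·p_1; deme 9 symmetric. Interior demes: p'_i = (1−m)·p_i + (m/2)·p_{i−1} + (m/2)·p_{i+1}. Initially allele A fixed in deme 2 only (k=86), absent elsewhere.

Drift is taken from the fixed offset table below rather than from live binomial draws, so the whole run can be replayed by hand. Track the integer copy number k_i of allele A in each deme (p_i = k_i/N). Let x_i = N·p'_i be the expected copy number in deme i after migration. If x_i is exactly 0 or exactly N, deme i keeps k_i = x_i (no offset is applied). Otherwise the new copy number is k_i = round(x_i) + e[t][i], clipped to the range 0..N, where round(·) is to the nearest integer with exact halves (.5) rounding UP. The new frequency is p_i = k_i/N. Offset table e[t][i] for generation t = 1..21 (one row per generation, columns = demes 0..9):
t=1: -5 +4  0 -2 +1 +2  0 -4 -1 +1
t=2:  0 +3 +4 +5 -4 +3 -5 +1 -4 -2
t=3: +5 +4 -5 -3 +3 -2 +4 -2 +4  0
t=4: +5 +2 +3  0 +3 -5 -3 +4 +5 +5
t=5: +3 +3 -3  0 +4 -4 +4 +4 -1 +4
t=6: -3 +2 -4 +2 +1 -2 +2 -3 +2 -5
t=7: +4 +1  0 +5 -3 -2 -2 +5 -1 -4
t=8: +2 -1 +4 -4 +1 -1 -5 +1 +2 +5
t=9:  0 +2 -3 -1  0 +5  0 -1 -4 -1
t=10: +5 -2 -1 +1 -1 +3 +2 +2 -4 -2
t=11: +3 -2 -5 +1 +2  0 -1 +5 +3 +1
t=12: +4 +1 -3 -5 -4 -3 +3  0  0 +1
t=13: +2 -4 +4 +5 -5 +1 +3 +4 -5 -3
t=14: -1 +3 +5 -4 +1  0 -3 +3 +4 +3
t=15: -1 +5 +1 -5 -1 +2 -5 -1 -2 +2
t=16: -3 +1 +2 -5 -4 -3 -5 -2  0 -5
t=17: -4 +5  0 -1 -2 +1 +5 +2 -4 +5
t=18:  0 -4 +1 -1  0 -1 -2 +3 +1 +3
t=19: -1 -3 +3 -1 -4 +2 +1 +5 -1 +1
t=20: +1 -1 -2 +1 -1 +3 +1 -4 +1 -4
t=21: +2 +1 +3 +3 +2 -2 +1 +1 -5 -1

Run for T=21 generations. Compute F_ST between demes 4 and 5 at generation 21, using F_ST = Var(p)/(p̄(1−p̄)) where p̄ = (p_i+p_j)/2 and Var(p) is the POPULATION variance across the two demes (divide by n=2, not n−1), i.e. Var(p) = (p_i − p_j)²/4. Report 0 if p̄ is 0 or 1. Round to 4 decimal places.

t=0: k=[0 0 86 0 0 0 0 0 0 0]
t=1: x=[0.0000 1.7200 82.5600 1.7200 0.0000 0.0000 0.0000 0.0000 0.0000 0.0000] k=[0 6 83 0 0 0 0 0 0 0]
t=2: x=[0.1200 7.4200 79.8000 1.6600 0.0000 0.0000 0.0000 0.0000 0.0000 0.0000] k=[0 10 84 7 0 0 0 0 0 0]
t=3: x=[0.2000 11.2800 80.9800 8.4000 0.1400 0.0000 0.0000 0.0000 0.0000 0.0000] k=[5 15 76 5 3 0 0 0 0 0]
t=4: x=[5.2000 16.0200 73.3600 6.3800 2.9800 0.0600 0.0000 0.0000 0.0000 0.0000] k=[10 18 76 6 6 0 0 0 0 0]
t=5: x=[10.1600 19.0000 73.4400 7.4000 5.8800 0.1200 0.0000 0.0000 0.0000 0.0000] k=[13 22 70 7 10 0 0 0 0 0]
t=6: x=[13.1800 22.7800 67.7800 8.3200 9.7400 0.2000 0.0000 0.0000 0.0000 0.0000] k=[10 25 64 10 11 0 0 0 0 0]
t=7: x=[10.3000 25.4800 62.1400 11.1000 10.7600 0.2200 0.0000 0.0000 0.0000 0.0000] k=[14 26 62 16 8 0 0 0 0 0]
t=8: x=[14.2400 26.4800 60.3600 16.7600 8.0000 0.1600 0.0000 0.0000 0.0000 0.0000] k=[16 25 64 13 9 0 0 0 0 0]
t=9: x=[16.1800 25.6000 62.2000 13.9400 8.9000 0.1800 0.0000 0.0000 0.0000 0.0000] k=[16 28 59 13 9 5 0 0 0 0]
t=10: x=[16.2400 28.3800 57.4600 13.8400 9.0000 4.9800 0.1000 0.0000 0.0000 0.0000] k=[21 26 56 15 8 8 2 0 0 0]
t=11: x=[21.1000 26.5000 54.5800 15.6800 8.1400 7.8800 2.0800 0.0400 0.0000 0.0000] k=[24 25 50 17 10 8 1 5 0 0]
t=12: x=[24.0200 25.4800 48.8400 17.5200 10.1000 7.9000 1.2200 4.8200 0.1000 0.0000] k=[28 26 46 13 6 5 4 5 0 0]
t=13: x=[27.9600 26.4400 44.9400 13.5200 6.1200 5.0000 4.0400 4.8800 0.1000 0.0000] k=[30 22 49 19 1 6 7 9 0 0]
t=14: x=[29.8400 22.7000 47.8600 19.2400 1.4600 5.9200 7.0200 8.7800 0.1800 0.0000] k=[29 26 53 15 2 6 4 12 4 0]
t=15: x=[28.9400 26.6000 51.7000 15.5000 2.3400 5.8800 4.2000 11.6800 4.0800 0.0800] k=[28 32 53 11 1 8 0 11 2 2]
t=16: x=[28.0800 32.3400 51.7400 11.6400 1.3400 7.7000 0.3800 10.6000 2.1800 2.0000] k=[25 33 54 7 0 5 0 9 2 0]
t=17: x=[25.1600 33.2600 52.6400 7.8000 0.2400 4.8000 0.2800 8.6800 2.1000 0.0400] k=[21 38 53 7 0 6 5 11 0 5]
t=18: x=[21.3400 37.9600 51.7800 7.7800 0.2600 5.8600 5.1400 10.6600 0.3200 4.9000] k=[21 34 53 7 0 5 3 14 1 8]
t=19: x=[21.2600 34.1200 51.7000 7.7800 0.2400 4.8600 3.2600 13.5200 1.4000 7.8600] k=[20 31 55 7 0 7 4 19 0 9]
t=20: x=[20.2200 31.2600 53.5600 7.8200 0.2800 6.8000 4.3600 18.3200 0.5600 8.8200] k=[21 30 52 9 0 10 5 14 2 5]
t=21: x=[21.1800 30.2600 50.7000 9.6800 0.3800 9.7000 5.2800 13.5800 2.3000 4.9400] k=[23 31 54 13 2 8 6 15 0 4]

0.0222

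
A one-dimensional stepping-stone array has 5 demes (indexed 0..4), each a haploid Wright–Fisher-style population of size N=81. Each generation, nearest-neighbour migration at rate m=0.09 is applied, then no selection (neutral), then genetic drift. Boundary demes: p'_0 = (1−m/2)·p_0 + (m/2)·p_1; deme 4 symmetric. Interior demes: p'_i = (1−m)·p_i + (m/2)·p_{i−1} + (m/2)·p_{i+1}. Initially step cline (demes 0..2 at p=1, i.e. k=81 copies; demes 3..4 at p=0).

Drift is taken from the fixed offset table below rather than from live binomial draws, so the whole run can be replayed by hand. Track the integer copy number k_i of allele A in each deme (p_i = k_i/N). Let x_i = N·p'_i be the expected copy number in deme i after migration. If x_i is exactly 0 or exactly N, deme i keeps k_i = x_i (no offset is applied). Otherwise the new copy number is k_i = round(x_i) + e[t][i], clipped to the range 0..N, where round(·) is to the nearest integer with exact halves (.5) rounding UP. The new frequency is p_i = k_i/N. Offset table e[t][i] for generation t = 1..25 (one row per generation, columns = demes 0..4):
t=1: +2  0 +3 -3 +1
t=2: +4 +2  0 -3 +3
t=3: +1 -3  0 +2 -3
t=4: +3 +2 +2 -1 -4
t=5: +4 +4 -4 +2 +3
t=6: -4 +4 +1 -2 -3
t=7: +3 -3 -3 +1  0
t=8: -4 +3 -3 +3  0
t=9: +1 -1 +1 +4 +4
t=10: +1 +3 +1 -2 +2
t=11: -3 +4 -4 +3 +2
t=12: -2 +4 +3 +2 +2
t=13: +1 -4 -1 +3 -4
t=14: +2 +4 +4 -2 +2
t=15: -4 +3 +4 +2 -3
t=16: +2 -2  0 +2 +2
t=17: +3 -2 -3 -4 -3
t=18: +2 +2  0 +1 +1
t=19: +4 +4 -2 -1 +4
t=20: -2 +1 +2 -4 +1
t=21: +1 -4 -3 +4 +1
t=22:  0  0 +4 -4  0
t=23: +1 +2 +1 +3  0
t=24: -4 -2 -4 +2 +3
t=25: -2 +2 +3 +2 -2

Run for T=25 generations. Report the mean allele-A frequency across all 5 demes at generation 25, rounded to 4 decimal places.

0.6741

t=0: k=[81 81 81 0 0]
t=1: x=[81.0000 81.0000 77.3550 3.6450 0.0000] k=[81 81 80 1 0]
t=2: x=[81.0000 80.9550 76.4900 4.5100 0.0450] k=[81 81 76 2 3]
t=3: x=[81.0000 80.7750 72.8950 5.3750 2.9550] k=[81 78 73 7 0]
t=4: x=[80.8650 77.9100 70.2550 9.6550 0.3150] k=[81 80 72 9 0]
t=5: x=[80.9550 79.6850 69.5250 11.4300 0.4050] k=[81 81 66 13 3]
t=6: x=[81.0000 80.3250 64.2900 14.9350 3.4500] k=[81 81 65 13 0]
t=7: x=[81.0000 80.2800 63.3800 14.7550 0.5850] k=[81 77 60 16 1]
t=8: x=[80.8200 76.4150 58.7850 17.3050 1.6750] k=[77 79 56 20 2]
t=9: x=[77.0900 77.8750 55.4150 20.8100 2.8100] k=[78 77 56 25 7]
t=10: x=[77.9550 76.1000 55.5500 25.5850 7.8100] k=[79 79 57 24 10]
t=11: x=[79.0000 78.0100 56.5050 24.8550 10.6300] k=[76 81 53 28 13]
t=12: x=[76.2250 79.5150 53.1350 28.4500 13.6750] k=[74 81 56 30 16]
t=13: x=[74.3150 79.5600 55.9550 30.5400 16.6300] k=[75 76 55 34 13]
t=14: x=[75.0450 75.0100 55.0000 34.0000 13.9450] k=[77 79 59 32 16]
t=15: x=[77.0900 78.0100 58.6850 32.4950 16.7200] k=[73 81 63 34 14]
t=16: x=[73.3600 79.8300 62.5050 34.4050 14.9000] k=[75 78 63 36 17]
t=17: x=[75.1350 77.1900 62.4600 36.3600 17.8550] k=[78 75 59 32 15]
t=18: x=[77.8650 74.4150 58.5050 32.4500 15.7650] k=[80 76 59 33 17]
t=19: x=[79.8200 75.4150 58.5950 33.4500 17.7200] k=[81 79 57 32 22]
t=20: x=[80.9100 78.1000 56.8650 32.6750 22.4500] k=[79 79 59 29 23]
t=21: x=[79.0000 78.1000 58.5500 30.0800 23.2700] k=[80 74 56 34 24]
t=22: x=[79.7300 73.4600 55.8200 34.5400 24.4500] k=[80 73 60 31 24]
t=23: x=[79.6850 72.7300 59.2800 31.9900 24.3150] k=[81 75 60 35 24]
t=24: x=[80.7300 74.5950 59.5500 35.6300 24.4950] k=[77 73 56 38 27]
t=25: x=[76.8200 72.4150 55.9550 38.3150 27.4950] k=[75 74 59 40 25]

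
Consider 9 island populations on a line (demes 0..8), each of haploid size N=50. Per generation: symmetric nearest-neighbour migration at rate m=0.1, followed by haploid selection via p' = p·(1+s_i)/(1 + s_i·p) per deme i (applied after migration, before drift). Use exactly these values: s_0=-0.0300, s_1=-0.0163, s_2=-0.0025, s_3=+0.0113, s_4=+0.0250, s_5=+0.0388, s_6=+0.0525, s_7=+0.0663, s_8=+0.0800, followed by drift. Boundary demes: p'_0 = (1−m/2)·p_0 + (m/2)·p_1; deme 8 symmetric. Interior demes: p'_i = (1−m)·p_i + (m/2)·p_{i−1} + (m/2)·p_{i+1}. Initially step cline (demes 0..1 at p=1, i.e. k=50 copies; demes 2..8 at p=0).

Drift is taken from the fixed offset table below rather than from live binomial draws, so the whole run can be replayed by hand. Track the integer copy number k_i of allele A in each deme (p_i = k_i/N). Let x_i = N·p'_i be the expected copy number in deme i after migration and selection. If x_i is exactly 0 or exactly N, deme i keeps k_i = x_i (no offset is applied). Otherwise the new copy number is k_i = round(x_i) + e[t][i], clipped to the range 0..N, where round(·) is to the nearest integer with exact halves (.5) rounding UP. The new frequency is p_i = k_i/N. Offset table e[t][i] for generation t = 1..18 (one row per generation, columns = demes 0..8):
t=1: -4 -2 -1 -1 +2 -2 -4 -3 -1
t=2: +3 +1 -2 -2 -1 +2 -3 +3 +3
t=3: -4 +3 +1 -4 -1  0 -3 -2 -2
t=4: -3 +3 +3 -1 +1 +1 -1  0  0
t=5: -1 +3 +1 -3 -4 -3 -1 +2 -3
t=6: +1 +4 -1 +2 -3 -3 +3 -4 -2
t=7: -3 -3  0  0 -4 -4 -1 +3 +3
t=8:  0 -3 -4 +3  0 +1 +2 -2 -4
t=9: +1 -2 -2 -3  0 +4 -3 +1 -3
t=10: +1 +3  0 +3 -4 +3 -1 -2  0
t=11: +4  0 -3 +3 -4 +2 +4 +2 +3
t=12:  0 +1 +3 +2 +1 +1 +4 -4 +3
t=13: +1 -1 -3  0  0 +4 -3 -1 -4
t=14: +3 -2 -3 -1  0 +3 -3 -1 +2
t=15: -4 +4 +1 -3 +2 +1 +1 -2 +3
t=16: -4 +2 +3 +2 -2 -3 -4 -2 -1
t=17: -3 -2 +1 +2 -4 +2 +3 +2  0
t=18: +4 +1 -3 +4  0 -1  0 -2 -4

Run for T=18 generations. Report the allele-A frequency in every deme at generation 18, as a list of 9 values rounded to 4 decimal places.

[0.7400, 0.6400, 0.2800, 0.3000, 0.0200, 0.1200, 0.0600, 0.0000, 0.0000]

t=0: k=[50 50 0 0 0 0 0 0 0]
t=1: x=[50.0000 47.4607 2.4941 0.0000 0.0000 0.0000 0.0000 0.0000 0.0000] k=[50 45 1 0 0 0 0 0 0]
t=2: x=[49.7423 42.9511 3.1426 0.0506 0.0000 0.0000 0.0000 0.0000 0.0000] k=[50 44 1 0 0 0 0 0 0]
t=3: x=[49.6908 42.0406 3.0927 0.0506 0.0000 0.0000 0.0000 0.0000 0.0000] k=[46 45 4 0 0 0 0 0 0]
t=4: x=[45.8352 42.9005 5.8371 0.2023 0.0000 0.0000 0.0000 0.0000 0.0000] k=[43 46 9 0 0 0 0 0 0]
t=5: x=[42.9679 43.9127 10.3794 0.4550 0.0000 0.0000 0.0000 0.0000 0.0000] k=[42 47 11 0 0 0 0 0 0]
t=6: x=[42.0484 44.8749 12.2269 0.5561 0.0000 0.0000 0.0000 0.0000 0.0000] k=[43 49 11 3 0 0 0 0 0]
t=7: x=[43.1213 46.7504 12.4765 3.2843 0.1537 0.0000 0.0000 0.0000 0.0000] k=[40 44 12 3 0 0 0 0 0]
t=8: x=[39.9578 42.0912 13.1258 3.3348 0.1537 0.0000 0.0000 0.0000 0.0000] k=[40 39 9 6 0 0 0 0 0]
t=9: x=[39.7032 37.3957 10.3295 5.9083 0.3075 0.0000 0.0000 0.0000 0.0000] k=[41 35 8 3 0 0 0 0 0]
t=10: x=[40.4672 33.7704 9.0814 3.1328 0.1537 0.0000 0.0000 0.0000 0.0000] k=[41 37 9 6 0 0 0 0 0]
t=11: x=[40.5691 35.6323 10.2296 5.9083 0.3075 0.0000 0.0000 0.0000 0.0000] k=[45 36 7 9 0 0 0 0 0]
t=12: x=[44.4003 34.8269 8.5323 8.5292 0.4611 0.0000 0.0000 0.0000 0.0000] k=[44 36 12 11 1 0 0 0 0]
t=13: x=[43.4281 35.0282 13.1258 10.6438 1.4852 0.0519 0.0000 0.0000 0.0000] k=[44 34 10 11 1 4 0 0 0]
t=14: x=[43.3258 33.1167 11.2282 10.5432 1.6899 3.7809 0.2105 0.0000 0.0000] k=[46 31 8 10 2 7 0 0 0]
t=15: x=[45.1174 30.4045 9.2311 9.5868 2.7127 6.6155 0.3682 0.0000 0.0000] k=[41 34 10 7 5 8 1 0 0]
t=16: x=[40.4163 32.9659 11.0285 7.1183 5.3672 7.7459 1.3664 0.0533 0.0000] k=[36 35 14 9 3 5 0 0 0]
t=17: x=[35.6403 33.8207 14.7739 9.0329 3.4791 4.8131 0.2631 0.0000 0.0000] k=[33 32 16 11 0 7 3 0 0]
t=18: x=[32.6061 31.0570 16.5223 10.7948 0.9221 6.6669 3.1999 0.1599 0.0000] k=[37 32 14 15 1 6 3 0 0]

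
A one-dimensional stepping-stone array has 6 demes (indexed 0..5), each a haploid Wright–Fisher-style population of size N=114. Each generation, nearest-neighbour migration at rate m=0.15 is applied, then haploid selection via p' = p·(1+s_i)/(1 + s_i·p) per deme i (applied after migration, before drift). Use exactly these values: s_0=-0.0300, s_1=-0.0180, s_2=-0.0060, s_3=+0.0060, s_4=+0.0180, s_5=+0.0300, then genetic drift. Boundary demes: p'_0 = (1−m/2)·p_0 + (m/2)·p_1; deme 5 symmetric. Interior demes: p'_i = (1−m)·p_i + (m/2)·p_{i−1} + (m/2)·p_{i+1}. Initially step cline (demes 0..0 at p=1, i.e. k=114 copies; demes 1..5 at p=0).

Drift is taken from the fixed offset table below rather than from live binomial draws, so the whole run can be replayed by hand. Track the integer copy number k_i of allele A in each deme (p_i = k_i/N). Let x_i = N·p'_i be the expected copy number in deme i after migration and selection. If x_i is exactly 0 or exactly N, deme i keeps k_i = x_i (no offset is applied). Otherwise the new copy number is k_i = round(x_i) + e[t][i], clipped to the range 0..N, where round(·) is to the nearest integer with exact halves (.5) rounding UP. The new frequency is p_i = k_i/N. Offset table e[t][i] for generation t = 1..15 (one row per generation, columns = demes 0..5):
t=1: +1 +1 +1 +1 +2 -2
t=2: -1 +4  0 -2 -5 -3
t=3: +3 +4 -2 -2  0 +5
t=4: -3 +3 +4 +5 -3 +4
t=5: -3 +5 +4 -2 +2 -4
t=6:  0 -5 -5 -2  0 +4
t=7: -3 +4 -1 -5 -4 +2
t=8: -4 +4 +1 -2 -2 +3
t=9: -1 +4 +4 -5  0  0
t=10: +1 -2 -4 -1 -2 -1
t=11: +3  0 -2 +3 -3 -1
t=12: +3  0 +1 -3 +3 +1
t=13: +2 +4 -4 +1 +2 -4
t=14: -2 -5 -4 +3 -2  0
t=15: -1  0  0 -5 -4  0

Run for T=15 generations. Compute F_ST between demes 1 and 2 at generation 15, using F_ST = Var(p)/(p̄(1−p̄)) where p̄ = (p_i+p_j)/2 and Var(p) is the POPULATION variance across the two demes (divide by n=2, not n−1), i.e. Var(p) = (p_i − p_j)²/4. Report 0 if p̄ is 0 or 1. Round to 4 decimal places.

0.0598

t=0: k=[114 0 0 0 0 0]
t=1: x=[105.2060 8.4075 0.0000 0.0000 0.0000 0.0000] k=[106 9 0 0 0 0]
t=2: x=[98.3176 15.3570 0.6710 0.0000 0.0000 0.0000] k=[97 19 1 0 0 0]
t=3: x=[90.5884 23.1629 2.2616 0.0754 0.0000 0.0000] k=[94 27 0 0 0 0]
t=4: x=[88.3750 29.6002 2.0131 0.0000 0.0000 0.0000] k=[85 33 6 0 0 0]
t=5: x=[80.3825 34.4369 7.5326 0.4527 0.0000 0.0000] k=[77 39 12 0 0 0]
t=6: x=[73.3569 39.3556 13.0553 0.9054 0.0000 0.0000] k=[73 34 8 0 0 0]
t=7: x=[69.2498 34.5362 9.2985 0.6036 0.0000 0.0000] k=[66 39 8 0 0 0]
t=8: x=[63.1184 38.2370 9.6716 0.6036 0.0000 0.0000] k=[59 42 11 0 0 0]
t=9: x=[56.8570 40.4746 12.4332 0.8299 0.0000 0.0000] k=[56 44 16 0 0 0]
t=10: x=[54.2334 42.3156 16.8136 1.2071 0.0000 0.0000] k=[55 40 13 0 0 0]
t=11: x=[53.0103 38.6347 13.9760 0.9808 0.0000 0.0000] k=[56 39 12 4 0 0]
t=12: x=[53.8589 37.7897 13.3539 4.3248 0.3054 0.0000] k=[57 38 14 1 3 0]
t=13: x=[54.7079 37.1686 14.7476 2.1375 2.6711 0.2317] k=[57 41 11 3 5 0]
t=14: x=[54.9326 39.4799 12.5825 3.7718 4.5523 0.3862] k=[53 34 9 7 3 0]
t=15: x=[50.7161 33.1216 10.6667 6.8886 3.1288 0.2317] k=[50 33 11 2 0 0]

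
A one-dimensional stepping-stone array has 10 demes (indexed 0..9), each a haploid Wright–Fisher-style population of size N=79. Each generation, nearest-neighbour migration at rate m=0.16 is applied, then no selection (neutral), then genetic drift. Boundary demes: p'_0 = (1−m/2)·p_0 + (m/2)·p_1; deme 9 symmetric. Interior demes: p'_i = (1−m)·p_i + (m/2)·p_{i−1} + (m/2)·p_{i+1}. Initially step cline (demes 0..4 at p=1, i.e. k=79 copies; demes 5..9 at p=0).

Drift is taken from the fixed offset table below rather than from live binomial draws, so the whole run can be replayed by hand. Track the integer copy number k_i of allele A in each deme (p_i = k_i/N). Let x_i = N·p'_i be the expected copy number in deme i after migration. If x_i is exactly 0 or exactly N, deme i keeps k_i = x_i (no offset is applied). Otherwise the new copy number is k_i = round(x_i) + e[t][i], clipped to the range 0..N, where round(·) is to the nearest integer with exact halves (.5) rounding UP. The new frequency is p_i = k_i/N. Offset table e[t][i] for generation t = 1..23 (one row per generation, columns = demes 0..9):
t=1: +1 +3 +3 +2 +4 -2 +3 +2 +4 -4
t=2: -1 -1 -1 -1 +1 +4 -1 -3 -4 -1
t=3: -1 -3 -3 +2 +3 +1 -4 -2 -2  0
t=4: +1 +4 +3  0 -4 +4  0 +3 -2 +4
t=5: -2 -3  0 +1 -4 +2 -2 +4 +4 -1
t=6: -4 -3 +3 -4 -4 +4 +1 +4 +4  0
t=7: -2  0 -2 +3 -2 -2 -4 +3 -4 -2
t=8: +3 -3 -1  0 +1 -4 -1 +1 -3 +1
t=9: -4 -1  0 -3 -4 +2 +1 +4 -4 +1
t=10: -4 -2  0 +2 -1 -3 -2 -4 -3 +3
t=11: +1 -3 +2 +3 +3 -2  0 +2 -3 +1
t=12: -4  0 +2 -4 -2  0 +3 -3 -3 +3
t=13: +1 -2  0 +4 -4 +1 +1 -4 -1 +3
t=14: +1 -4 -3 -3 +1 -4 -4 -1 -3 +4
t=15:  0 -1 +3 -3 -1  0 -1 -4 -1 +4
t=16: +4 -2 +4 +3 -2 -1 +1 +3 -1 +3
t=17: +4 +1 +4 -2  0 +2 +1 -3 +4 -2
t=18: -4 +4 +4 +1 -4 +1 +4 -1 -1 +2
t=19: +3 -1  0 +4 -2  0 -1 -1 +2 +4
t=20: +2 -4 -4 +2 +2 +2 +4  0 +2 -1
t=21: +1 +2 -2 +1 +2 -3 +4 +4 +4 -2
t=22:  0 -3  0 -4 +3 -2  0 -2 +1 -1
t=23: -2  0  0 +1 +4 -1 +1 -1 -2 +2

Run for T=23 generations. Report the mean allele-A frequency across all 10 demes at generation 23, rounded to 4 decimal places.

t=0: k=[79 79 79 79 79 0 0 0 0 0]
t=1: x=[79.0000 79.0000 79.0000 79.0000 72.6800 6.3200 0.0000 0.0000 0.0000 0.0000] k=[79 79 79 79 77 4 0 0 0 0]
t=2: x=[79.0000 79.0000 79.0000 78.8400 71.3200 9.5200 0.3200 0.0000 0.0000 0.0000] k=[79 79 79 78 72 14 0 0 0 0]
t=3: x=[79.0000 79.0000 78.9200 77.6000 67.8400 17.5200 1.1200 0.0000 0.0000 0.0000] k=[79 79 76 79 71 19 0 0 0 0]
t=4: x=[79.0000 78.7600 76.4800 78.1200 67.4800 21.6400 1.5200 0.0000 0.0000 0.0000] k=[79 79 79 78 63 26 2 0 0 0]
t=5: x=[79.0000 79.0000 78.9200 76.8800 61.2400 27.0400 3.7600 0.1600 0.0000 0.0000] k=[79 79 79 78 57 29 2 4 0 0]
t=6: x=[79.0000 79.0000 78.9200 76.4000 56.4400 29.0800 4.3200 3.5200 0.3200 0.0000] k=[79 79 79 72 52 33 5 8 4 0]
t=7: x=[79.0000 79.0000 78.4400 70.9600 52.0800 32.2800 7.4800 7.4400 4.0000 0.3200] k=[79 79 76 74 50 30 3 10 0 0]
t=8: x=[79.0000 78.7600 76.0800 72.2400 50.3200 29.4400 5.7200 8.6400 0.8000 0.0000] k=[79 76 75 72 51 25 5 10 0 0]
t=9: x=[78.7600 76.1600 74.8400 70.5600 50.6000 25.4800 7.0000 8.8000 0.8000 0.0000] k=[75 75 75 68 47 27 8 13 0 0]
t=10: x=[75.0000 75.0000 74.4400 66.8800 47.0800 27.0800 9.9200 11.5600 1.0400 0.0000] k=[71 73 74 69 46 24 8 8 0 0]
t=11: x=[71.1600 72.9200 73.5200 67.5600 46.0800 24.4800 9.2800 7.3600 0.6400 0.0000] k=[72 70 76 71 49 22 9 9 0 0]
t=12: x=[71.8400 70.6400 75.1200 69.6400 48.6000 23.1200 10.0400 8.2800 0.7200 0.0000] k=[68 71 77 66 47 23 13 5 0 0]
t=13: x=[68.2400 71.2400 75.6400 65.3600 46.6000 24.1200 13.1600 5.2400 0.4000 0.0000] k=[69 69 76 69 43 25 14 1 0 0]
t=14: x=[69.0000 69.5600 74.8800 67.4800 43.6400 25.5600 13.8400 1.9600 0.0800 0.0000] k=[70 66 72 64 45 22 10 1 0 0]
t=15: x=[69.6800 66.8000 70.8800 63.1200 44.6800 22.8800 10.2400 1.6400 0.0800 0.0000] k=[70 66 74 60 44 23 9 0 0 0]
t=16: x=[69.6800 66.9600 72.2400 59.8400 43.6000 23.5600 9.4000 0.7200 0.0000 0.0000] k=[74 65 76 63 42 23 10 4 0 0]
t=17: x=[73.2800 66.6000 74.0800 62.3600 42.1600 23.4800 10.5600 4.1600 0.3200 0.0000] k=[77 68 78 60 42 25 12 1 4 0]
t=18: x=[76.2800 69.5200 75.7600 60.0000 42.0800 25.3200 12.1600 2.1200 3.4400 0.3200] k=[72 74 79 61 38 26 16 1 2 2]
t=19: x=[72.1600 74.2400 77.1600 60.6000 38.8800 26.1600 15.6000 2.2800 1.9200 2.0000] k=[75 73 77 65 37 26 15 1 4 6]
t=20: x=[74.8400 73.4800 75.7200 63.7200 38.3600 26.0000 14.7600 2.3600 3.9200 5.8400] k=[77 69 72 66 40 28 19 2 6 5]
t=21: x=[76.3600 69.8800 71.2800 64.4000 41.1200 28.2400 18.3600 3.6800 5.6000 5.0800] k=[77 72 69 65 43 25 22 8 10 3]
t=22: x=[76.6000 72.1600 68.9200 63.5600 43.3200 26.2000 21.1200 9.2800 9.2800 3.5600] k=[77 69 69 60 46 24 21 7 10 3]
t=23: x=[76.3600 69.6400 68.2800 59.6000 45.3600 25.5200 20.1200 8.3600 9.2000 3.5600] k=[74 70 68 61 49 25 21 7 7 6]

0.4911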